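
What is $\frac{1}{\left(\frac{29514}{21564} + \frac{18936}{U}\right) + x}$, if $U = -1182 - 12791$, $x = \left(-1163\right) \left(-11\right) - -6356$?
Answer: $\frac{50218962}{961643580541} \approx 5.2222 \cdot 10^{-5}$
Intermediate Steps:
$x = 19149$ ($x = 12793 + 6356 = 19149$)
$U = -13973$
$\frac{1}{\left(\frac{29514}{21564} + \frac{18936}{U}\right) + x} = \frac{1}{\left(\frac{29514}{21564} + \frac{18936}{-13973}\right) + 19149} = \frac{1}{\left(29514 \cdot \frac{1}{21564} + 18936 \left(- \frac{1}{13973}\right)\right) + 19149} = \frac{1}{\left(\frac{4919}{3594} - \frac{18936}{13973}\right) + 19149} = \frac{1}{\frac{677203}{50218962} + 19149} = \frac{1}{\frac{961643580541}{50218962}} = \frac{50218962}{961643580541}$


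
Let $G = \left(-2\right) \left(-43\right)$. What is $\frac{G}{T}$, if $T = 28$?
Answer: $\frac{43}{14} \approx 3.0714$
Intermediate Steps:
$G = 86$
$\frac{G}{T} = \frac{86}{28} = 86 \cdot \frac{1}{28} = \frac{43}{14}$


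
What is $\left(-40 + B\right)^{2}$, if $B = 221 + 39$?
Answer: $48400$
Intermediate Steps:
$B = 260$
$\left(-40 + B\right)^{2} = \left(-40 + 260\right)^{2} = 220^{2} = 48400$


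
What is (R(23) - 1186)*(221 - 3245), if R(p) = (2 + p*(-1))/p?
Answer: 82552176/23 ≈ 3.5892e+6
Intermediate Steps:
R(p) = (2 - p)/p
(R(23) - 1186)*(221 - 3245) = ((2 - 1*23)/23 - 1186)*(221 - 3245) = ((2 - 23)/23 - 1186)*(-3024) = ((1/23)*(-21) - 1186)*(-3024) = (-21/23 - 1186)*(-3024) = -27299/23*(-3024) = 82552176/23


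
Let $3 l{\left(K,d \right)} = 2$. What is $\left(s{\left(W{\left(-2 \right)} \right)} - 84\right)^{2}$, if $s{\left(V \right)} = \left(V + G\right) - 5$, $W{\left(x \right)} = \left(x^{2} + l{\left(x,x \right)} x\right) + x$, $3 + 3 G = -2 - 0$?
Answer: $8100$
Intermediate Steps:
$l{\left(K,d \right)} = \frac{2}{3}$ ($l{\left(K,d \right)} = \frac{1}{3} \cdot 2 = \frac{2}{3}$)
$G = - \frac{5}{3}$ ($G = -1 + \frac{-2 - 0}{3} = -1 + \frac{-2 + 0}{3} = -1 + \frac{1}{3} \left(-2\right) = -1 - \frac{2}{3} = - \frac{5}{3} \approx -1.6667$)
$W{\left(x \right)} = x^{2} + \frac{5 x}{3}$ ($W{\left(x \right)} = \left(x^{2} + \frac{2 x}{3}\right) + x = x^{2} + \frac{5 x}{3}$)
$s{\left(V \right)} = - \frac{20}{3} + V$ ($s{\left(V \right)} = \left(V - \frac{5}{3}\right) - 5 = \left(- \frac{5}{3} + V\right) - 5 = - \frac{20}{3} + V$)
$\left(s{\left(W{\left(-2 \right)} \right)} - 84\right)^{2} = \left(\left(- \frac{20}{3} + \frac{1}{3} \left(-2\right) \left(5 + 3 \left(-2\right)\right)\right) - 84\right)^{2} = \left(\left(- \frac{20}{3} + \frac{1}{3} \left(-2\right) \left(5 - 6\right)\right) - 84\right)^{2} = \left(\left(- \frac{20}{3} + \frac{1}{3} \left(-2\right) \left(-1\right)\right) - 84\right)^{2} = \left(\left(- \frac{20}{3} + \frac{2}{3}\right) - 84\right)^{2} = \left(-6 - 84\right)^{2} = \left(-90\right)^{2} = 8100$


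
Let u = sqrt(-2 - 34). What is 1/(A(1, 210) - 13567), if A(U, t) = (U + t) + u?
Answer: -371/4955077 - I/29730462 ≈ -7.4873e-5 - 3.3636e-8*I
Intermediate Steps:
u = 6*I (u = sqrt(-36) = 6*I ≈ 6.0*I)
A(U, t) = U + t + 6*I (A(U, t) = (U + t) + 6*I = U + t + 6*I)
1/(A(1, 210) - 13567) = 1/((1 + 210 + 6*I) - 13567) = 1/((211 + 6*I) - 13567) = 1/(-13356 + 6*I) = (-13356 - 6*I)/178382772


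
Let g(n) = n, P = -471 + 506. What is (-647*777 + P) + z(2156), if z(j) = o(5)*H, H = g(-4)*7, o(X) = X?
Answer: -502824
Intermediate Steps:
P = 35
H = -28 (H = -4*7 = -28)
z(j) = -140 (z(j) = 5*(-28) = -140)
(-647*777 + P) + z(2156) = (-647*777 + 35) - 140 = (-502719 + 35) - 140 = -502684 - 140 = -502824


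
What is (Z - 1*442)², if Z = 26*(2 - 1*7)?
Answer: 327184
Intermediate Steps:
Z = -130 (Z = 26*(2 - 7) = 26*(-5) = -130)
(Z - 1*442)² = (-130 - 1*442)² = (-130 - 442)² = (-572)² = 327184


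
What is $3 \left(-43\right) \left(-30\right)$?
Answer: $3870$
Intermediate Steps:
$3 \left(-43\right) \left(-30\right) = \left(-129\right) \left(-30\right) = 3870$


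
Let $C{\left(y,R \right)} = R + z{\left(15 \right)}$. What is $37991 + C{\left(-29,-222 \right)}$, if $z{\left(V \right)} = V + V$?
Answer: $37799$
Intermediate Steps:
$z{\left(V \right)} = 2 V$
$C{\left(y,R \right)} = 30 + R$ ($C{\left(y,R \right)} = R + 2 \cdot 15 = R + 30 = 30 + R$)
$37991 + C{\left(-29,-222 \right)} = 37991 + \left(30 - 222\right) = 37991 - 192 = 37799$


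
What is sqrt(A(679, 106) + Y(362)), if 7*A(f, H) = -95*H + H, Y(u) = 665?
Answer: I*sqrt(37163)/7 ≈ 27.54*I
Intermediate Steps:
A(f, H) = -94*H/7 (A(f, H) = (-95*H + H)/7 = (-94*H)/7 = -94*H/7)
sqrt(A(679, 106) + Y(362)) = sqrt(-94/7*106 + 665) = sqrt(-9964/7 + 665) = sqrt(-5309/7) = I*sqrt(37163)/7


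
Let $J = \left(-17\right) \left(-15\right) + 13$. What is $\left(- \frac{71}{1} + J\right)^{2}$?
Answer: $38809$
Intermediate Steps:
$J = 268$ ($J = 255 + 13 = 268$)
$\left(- \frac{71}{1} + J\right)^{2} = \left(- \frac{71}{1} + 268\right)^{2} = \left(\left(-71\right) 1 + 268\right)^{2} = \left(-71 + 268\right)^{2} = 197^{2} = 38809$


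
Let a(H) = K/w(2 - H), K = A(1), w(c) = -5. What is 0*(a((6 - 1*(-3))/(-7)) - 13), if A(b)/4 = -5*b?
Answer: 0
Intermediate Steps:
A(b) = -20*b (A(b) = 4*(-5*b) = -20*b)
K = -20 (K = -20*1 = -20)
a(H) = 4 (a(H) = -20/(-5) = -20*(-⅕) = 4)
0*(a((6 - 1*(-3))/(-7)) - 13) = 0*(4 - 13) = 0*(-9) = 0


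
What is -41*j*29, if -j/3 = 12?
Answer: 42804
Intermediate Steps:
j = -36 (j = -3*12 = -36)
-41*j*29 = -41*(-36)*29 = 1476*29 = 42804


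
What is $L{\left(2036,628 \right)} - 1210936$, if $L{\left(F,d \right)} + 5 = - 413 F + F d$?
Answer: $-773201$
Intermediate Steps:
$L{\left(F,d \right)} = -5 - 413 F + F d$ ($L{\left(F,d \right)} = -5 + \left(- 413 F + F d\right) = -5 - 413 F + F d$)
$L{\left(2036,628 \right)} - 1210936 = \left(-5 - 840868 + 2036 \cdot 628\right) - 1210936 = \left(-5 - 840868 + 1278608\right) - 1210936 = 437735 - 1210936 = -773201$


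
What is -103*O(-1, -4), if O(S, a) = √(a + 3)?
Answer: -103*I ≈ -103.0*I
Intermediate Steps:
O(S, a) = √(3 + a)
-103*O(-1, -4) = -103*√(3 - 4) = -103*I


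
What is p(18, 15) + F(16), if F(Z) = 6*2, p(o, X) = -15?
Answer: -3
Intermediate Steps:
F(Z) = 12
p(18, 15) + F(16) = -15 + 12 = -3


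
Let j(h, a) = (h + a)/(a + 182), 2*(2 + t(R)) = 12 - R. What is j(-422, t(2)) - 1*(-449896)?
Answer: 83230341/185 ≈ 4.4989e+5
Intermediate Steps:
t(R) = 4 - R/2 (t(R) = -2 + (12 - R)/2 = -2 + (6 - R/2) = 4 - R/2)
j(h, a) = (a + h)/(182 + a)
j(-422, t(2)) - 1*(-449896) = ((4 - 1/2*2) - 422)/(182 + (4 - 1/2*2)) - 1*(-449896) = ((4 - 1) - 422)/(182 + (4 - 1)) + 449896 = (3 - 422)/(182 + 3) + 449896 = -419/185 + 449896 = 83230341/185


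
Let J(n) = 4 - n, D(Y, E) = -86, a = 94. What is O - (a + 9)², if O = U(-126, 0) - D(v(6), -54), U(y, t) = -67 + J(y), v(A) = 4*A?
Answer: -10460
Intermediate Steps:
U(y, t) = -63 - y (U(y, t) = -67 + (4 - y) = -63 - y)
O = 149 (O = (-63 - 1*(-126)) - 1*(-86) = (-63 + 126) + 86 = 63 + 86 = 149)
O - (a + 9)² = 149 - (94 + 9)² = 149 - 1*103² = 149 - 1*10609 = 149 - 10609 = -10460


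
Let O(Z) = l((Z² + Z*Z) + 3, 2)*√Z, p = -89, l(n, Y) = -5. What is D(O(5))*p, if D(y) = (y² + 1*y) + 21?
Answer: -12994 + 445*√5 ≈ -11999.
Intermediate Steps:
O(Z) = -5*√Z
D(y) = 21 + y + y² (D(y) = (y² + y) + 21 = (y + y²) + 21 = 21 + y + y²)
D(O(5))*p = (21 - 5*√5 + (-5*√5)²)*(-89) = (21 - 5*√5 + 125)*(-89) = (146 - 5*√5)*(-89) = -12994 + 445*√5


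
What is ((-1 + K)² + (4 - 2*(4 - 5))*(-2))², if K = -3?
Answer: 16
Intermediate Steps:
((-1 + K)² + (4 - 2*(4 - 5))*(-2))² = ((-1 - 3)² + (4 - 2*(4 - 5))*(-2))² = ((-4)² + (4 - 2*(-1))*(-2))² = (16 + (4 + 2)*(-2))² = (16 + 6*(-2))² = (16 - 12)² = 4² = 16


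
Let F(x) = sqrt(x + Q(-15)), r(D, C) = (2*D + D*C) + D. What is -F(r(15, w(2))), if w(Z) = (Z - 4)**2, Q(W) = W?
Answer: -3*sqrt(10) ≈ -9.4868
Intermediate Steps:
w(Z) = (-4 + Z)**2
r(D, C) = 3*D + C*D (r(D, C) = (2*D + C*D) + D = 3*D + C*D)
F(x) = sqrt(-15 + x) (F(x) = sqrt(x - 15) = sqrt(-15 + x))
-F(r(15, w(2))) = -sqrt(-15 + 15*(3 + (-4 + 2)**2)) = -sqrt(-15 + 15*(3 + (-2)**2)) = -sqrt(-15 + 15*(3 + 4)) = -sqrt(-15 + 15*7) = -sqrt(-15 + 105) = -sqrt(90) = -3*sqrt(10)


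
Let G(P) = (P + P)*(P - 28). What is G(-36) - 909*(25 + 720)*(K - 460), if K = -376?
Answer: 566147988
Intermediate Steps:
G(P) = 2*P*(-28 + P) (G(P) = (2*P)*(-28 + P) = 2*P*(-28 + P))
G(-36) - 909*(25 + 720)*(K - 460) = 2*(-36)*(-28 - 36) - 909*(25 + 720)*(-376 - 460) = 2*(-36)*(-64) - 677205*(-836) = 4608 - 909*(-622820) = 4608 + 566143380 = 566147988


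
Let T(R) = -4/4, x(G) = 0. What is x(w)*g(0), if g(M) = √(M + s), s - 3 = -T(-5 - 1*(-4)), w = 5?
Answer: 0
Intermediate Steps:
T(R) = -1 (T(R) = -4*¼ = -1)
s = 4 (s = 3 - 1*(-1) = 3 + 1 = 4)
g(M) = √(4 + M) (g(M) = √(M + 4) = √(4 + M))
x(w)*g(0) = 0*√(4 + 0) = 0*√4 = 0*2 = 0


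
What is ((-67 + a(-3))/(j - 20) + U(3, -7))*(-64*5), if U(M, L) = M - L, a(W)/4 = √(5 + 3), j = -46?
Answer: -116320/33 + 1280*√2/33 ≈ -3470.0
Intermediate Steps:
a(W) = 8*√2 (a(W) = 4*√(5 + 3) = 4*√8 = 4*(2*√2) = 8*√2)
((-67 + a(-3))/(j - 20) + U(3, -7))*(-64*5) = ((-67 + 8*√2)/(-46 - 20) + (3 - 1*(-7)))*(-64*5) = ((-67 + 8*√2)/(-66) + (3 + 7))*(-320) = ((-67 + 8*√2)*(-1/66) + 10)*(-320) = ((67/66 - 4*√2/33) + 10)*(-320) = (727/66 - 4*√2/33)*(-320) = -116320/33 + 1280*√2/33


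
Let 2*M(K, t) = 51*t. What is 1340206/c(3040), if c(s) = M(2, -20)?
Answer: -670103/255 ≈ -2627.9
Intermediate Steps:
M(K, t) = 51*t/2 (M(K, t) = (51*t)/2 = 51*t/2)
c(s) = -510 (c(s) = (51/2)*(-20) = -510)
1340206/c(3040) = 1340206/(-510) = 1340206*(-1/510) = -670103/255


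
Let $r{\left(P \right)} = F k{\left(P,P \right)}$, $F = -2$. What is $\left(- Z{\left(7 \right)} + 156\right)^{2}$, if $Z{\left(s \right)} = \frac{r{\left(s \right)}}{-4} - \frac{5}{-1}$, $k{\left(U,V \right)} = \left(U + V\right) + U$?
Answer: $\frac{78961}{4} \approx 19740.0$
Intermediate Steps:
$k{\left(U,V \right)} = V + 2 U$
$r{\left(P \right)} = - 6 P$ ($r{\left(P \right)} = - 2 \left(P + 2 P\right) = - 2 \cdot 3 P = - 6 P$)
$Z{\left(s \right)} = 5 + \frac{3 s}{2}$ ($Z{\left(s \right)} = \frac{\left(-6\right) s}{-4} - \frac{5}{-1} = - 6 s \left(- \frac{1}{4}\right) - -5 = \frac{3 s}{2} + 5 = 5 + \frac{3 s}{2}$)
$\left(- Z{\left(7 \right)} + 156\right)^{2} = \left(- (5 + \frac{3}{2} \cdot 7) + 156\right)^{2} = \left(- (5 + \frac{21}{2}) + 156\right)^{2} = \left(\left(-1\right) \frac{31}{2} + 156\right)^{2} = \left(- \frac{31}{2} + 156\right)^{2} = \left(\frac{281}{2}\right)^{2} = \frac{78961}{4}$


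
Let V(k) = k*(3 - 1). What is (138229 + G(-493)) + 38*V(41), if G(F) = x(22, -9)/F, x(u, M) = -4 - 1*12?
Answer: 69683101/493 ≈ 1.4135e+5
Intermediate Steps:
x(u, M) = -16 (x(u, M) = -4 - 12 = -16)
V(k) = 2*k (V(k) = k*2 = 2*k)
G(F) = -16/F
(138229 + G(-493)) + 38*V(41) = (138229 - 16/(-493)) + 38*(2*41) = (138229 - 16*(-1/493)) + 38*82 = (138229 + 16/493) + 3116 = 68146913/493 + 3116 = 69683101/493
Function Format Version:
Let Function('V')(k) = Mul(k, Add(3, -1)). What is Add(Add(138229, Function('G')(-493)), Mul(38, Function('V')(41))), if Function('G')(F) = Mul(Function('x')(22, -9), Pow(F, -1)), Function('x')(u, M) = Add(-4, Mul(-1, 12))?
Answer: Rational(69683101, 493) ≈ 1.4135e+5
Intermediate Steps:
Function('x')(u, M) = -16 (Function('x')(u, M) = Add(-4, -12) = -16)
Function('V')(k) = Mul(2, k) (Function('V')(k) = Mul(k, 2) = Mul(2, k))
Function('G')(F) = Mul(-16, Pow(F, -1))
Add(Add(138229, Function('G')(-493)), Mul(38, Function('V')(41))) = Add(Add(138229, Mul(-16, Pow(-493, -1))), Mul(38, Mul(2, 41))) = Add(Add(138229, Mul(-16, Rational(-1, 493))), Mul(38, 82)) = Add(Add(138229, Rational(16, 493)), 3116) = Add(Rational(68146913, 493), 3116) = Rational(69683101, 493)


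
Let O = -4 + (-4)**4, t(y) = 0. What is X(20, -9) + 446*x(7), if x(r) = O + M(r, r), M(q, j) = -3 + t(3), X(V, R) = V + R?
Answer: 111065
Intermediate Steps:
O = 252 (O = -4 + 256 = 252)
X(V, R) = R + V
M(q, j) = -3 (M(q, j) = -3 + 0 = -3)
x(r) = 249 (x(r) = 252 - 3 = 249)
X(20, -9) + 446*x(7) = (-9 + 20) + 446*249 = 11 + 111054 = 111065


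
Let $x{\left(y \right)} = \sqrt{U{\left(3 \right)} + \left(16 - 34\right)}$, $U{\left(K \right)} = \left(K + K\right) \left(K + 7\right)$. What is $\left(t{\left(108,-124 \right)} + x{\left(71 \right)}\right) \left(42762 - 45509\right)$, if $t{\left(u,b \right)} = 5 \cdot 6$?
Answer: $-82410 - 2747 \sqrt{42} \approx -1.0021 \cdot 10^{5}$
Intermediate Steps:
$t{\left(u,b \right)} = 30$
$U{\left(K \right)} = 2 K \left(7 + K\right)$
$x{\left(y \right)} = \sqrt{42}$ ($x{\left(y \right)} = \sqrt{2 \cdot 3 \left(7 + 3\right) + \left(16 - 34\right)} = \sqrt{2 \cdot 3 \cdot 10 - 18} = \sqrt{60 - 18} = \sqrt{42}$)
$\left(t{\left(108,-124 \right)} + x{\left(71 \right)}\right) \left(42762 - 45509\right) = \left(30 + \sqrt{42}\right) \left(42762 - 45509\right) = \left(30 + \sqrt{42}\right) \left(-2747\right) = -82410 - 2747 \sqrt{42}$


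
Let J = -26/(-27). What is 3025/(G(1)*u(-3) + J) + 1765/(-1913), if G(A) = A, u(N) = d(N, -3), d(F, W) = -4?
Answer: -156389005/156866 ≈ -996.96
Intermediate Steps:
u(N) = -4
J = 26/27 (J = -26*(-1/27) = 26/27 ≈ 0.96296)
3025/(G(1)*u(-3) + J) + 1765/(-1913) = 3025/(1*(-4) + 26/27) + 1765/(-1913) = 3025/(-4 + 26/27) + 1765*(-1/1913) = 3025/(-82/27) - 1765/1913 = 3025*(-27/82) - 1765/1913 = -81675/82 - 1765/1913 = -156389005/156866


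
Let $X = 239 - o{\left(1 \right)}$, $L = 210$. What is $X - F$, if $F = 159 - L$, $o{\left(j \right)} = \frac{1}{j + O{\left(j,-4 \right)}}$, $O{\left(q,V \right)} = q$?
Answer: $\frac{579}{2} \approx 289.5$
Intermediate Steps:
$o{\left(j \right)} = \frac{1}{2 j}$ ($o{\left(j \right)} = \frac{1}{j + j} = \frac{1}{2 j}$)
$F = -51$ ($F = 159 - 210 = -51$)
$X = \frac{477}{2}$ ($X = 239 - \frac{1}{2 \cdot 1} = 239 - \frac{1}{2} \cdot 1 = 239 - \frac{1}{2} = \frac{477}{2} \approx 238.5$)
$X - F = \frac{477}{2} - -51 = \frac{477}{2} + 51 = \frac{579}{2}$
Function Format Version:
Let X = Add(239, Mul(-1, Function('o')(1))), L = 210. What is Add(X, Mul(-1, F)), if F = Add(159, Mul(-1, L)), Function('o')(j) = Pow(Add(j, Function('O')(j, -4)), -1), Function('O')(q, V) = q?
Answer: Rational(579, 2) ≈ 289.50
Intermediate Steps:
Function('o')(j) = Mul(Rational(1, 2), Pow(j, -1)) (Function('o')(j) = Pow(Add(j, j), -1) = Pow(Mul(2, j), -1) = Mul(Rational(1, 2), Pow(j, -1)))
F = -51 (F = Add(159, Mul(-1, 210)) = Add(159, -210) = -51)
X = Rational(477, 2) (X = Add(239, Mul(-1, Mul(Rational(1, 2), Pow(1, -1)))) = Add(239, Mul(-1, Mul(Rational(1, 2), 1))) = Add(239, Mul(-1, Rational(1, 2))) = Add(239, Rational(-1, 2)) = Rational(477, 2) ≈ 238.50)
Add(X, Mul(-1, F)) = Add(Rational(477, 2), Mul(-1, -51)) = Add(Rational(477, 2), 51) = Rational(579, 2)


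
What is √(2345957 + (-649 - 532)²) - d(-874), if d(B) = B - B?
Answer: √3740718 ≈ 1934.1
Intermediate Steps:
d(B) = 0
√(2345957 + (-649 - 532)²) - d(-874) = √(2345957 + (-649 - 532)²) - 1*0 = √(2345957 + (-1181)²) + 0 = √(2345957 + 1394761) + 0 = √3740718 + 0 = √3740718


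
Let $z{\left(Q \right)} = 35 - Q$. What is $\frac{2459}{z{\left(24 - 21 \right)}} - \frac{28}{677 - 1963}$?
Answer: $\frac{1581585}{20576} \approx 76.865$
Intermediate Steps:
$\frac{2459}{z{\left(24 - 21 \right)}} - \frac{28}{677 - 1963} = \frac{2459}{35 - \left(24 - 21\right)} - \frac{28}{677 - 1963} = \frac{2459}{35 - 3} - \frac{28}{-1286} = \frac{2459}{35 - 3} - - \frac{14}{643} = \frac{2459}{32} + \frac{14}{643} = \frac{1581585}{20576}$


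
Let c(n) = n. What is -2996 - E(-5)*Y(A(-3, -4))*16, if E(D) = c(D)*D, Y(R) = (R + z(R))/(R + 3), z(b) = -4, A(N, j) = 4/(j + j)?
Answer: -2276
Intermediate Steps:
A(N, j) = 2/j (A(N, j) = 4/((2*j)) = 4*(1/(2*j)) = 2/j)
Y(R) = (-4 + R)/(3 + R) (Y(R) = (R - 4)/(R + 3) = (-4 + R)/(3 + R))
E(D) = D² (E(D) = D*D = D²)
-2996 - E(-5)*Y(A(-3, -4))*16 = -2996 - (-5)²*((-4 + 2/(-4))/(3 + 2/(-4)))*16 = -2996 - 25*((-4 + 2*(-¼))/(3 + 2*(-¼)))*16 = -2996 - 25*((-4 - ½)/(3 - ½))*16 = -2996 - 25*(-9/2/(5/2))*16 = -2996 - 25*((⅖)*(-9/2))*16 = -2996 - 25*(-9/5)*16 = -2996 - (-45)*16 = -2996 - 1*(-720) = -2996 + 720 = -2276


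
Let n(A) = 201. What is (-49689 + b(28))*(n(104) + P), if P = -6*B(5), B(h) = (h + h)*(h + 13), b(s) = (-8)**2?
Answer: 43620375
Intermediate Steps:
b(s) = 64
B(h) = 2*h*(13 + h) (B(h) = (2*h)*(13 + h) = 2*h*(13 + h))
P = -1080 (P = -12*5*(13 + 5) = -12*5*18 = -6*180 = -1080)
(-49689 + b(28))*(n(104) + P) = (-49689 + 64)*(201 - 1080) = -49625*(-879) = 43620375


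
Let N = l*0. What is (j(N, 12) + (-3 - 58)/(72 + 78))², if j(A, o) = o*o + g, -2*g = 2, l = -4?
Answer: 457489321/22500 ≈ 20333.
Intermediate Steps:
g = -1 (g = -½*2 = -1)
N = 0 (N = -4*0 = 0)
j(A, o) = -1 + o² (j(A, o) = o*o - 1 = o² - 1 = -1 + o²)
(j(N, 12) + (-3 - 58)/(72 + 78))² = ((-1 + 12²) + (-3 - 58)/(72 + 78))² = ((-1 + 144) - 61/150)² = (143 - 61*1/150)² = (143 - 61/150)² = (21389/150)² = 457489321/22500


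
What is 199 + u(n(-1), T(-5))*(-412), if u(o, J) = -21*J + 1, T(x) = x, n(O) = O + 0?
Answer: -43473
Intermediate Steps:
n(O) = O
u(o, J) = 1 - 21*J
199 + u(n(-1), T(-5))*(-412) = 199 + (1 - 21*(-5))*(-412) = 199 + (1 + 105)*(-412) = 199 + 106*(-412) = 199 - 43672 = -43473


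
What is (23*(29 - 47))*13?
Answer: -5382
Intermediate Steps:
(23*(29 - 47))*13 = (23*(-18))*13 = -414*13 = -5382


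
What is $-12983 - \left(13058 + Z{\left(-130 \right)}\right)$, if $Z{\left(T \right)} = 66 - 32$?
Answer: $-26075$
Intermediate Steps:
$Z{\left(T \right)} = 34$
$-12983 - \left(13058 + Z{\left(-130 \right)}\right) = -12983 - \left(13058 + 34\right) = -12983 - 13092 = -26075$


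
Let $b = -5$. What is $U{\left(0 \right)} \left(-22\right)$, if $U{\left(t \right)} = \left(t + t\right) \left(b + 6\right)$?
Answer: $0$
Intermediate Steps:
$U{\left(t \right)} = 2 t$ ($U{\left(t \right)} = \left(t + t\right) \left(-5 + 6\right) = 2 t 1 = 2 t$)
$U{\left(0 \right)} \left(-22\right) = 2 \cdot 0 \left(-22\right) = 0 \left(-22\right) = 0$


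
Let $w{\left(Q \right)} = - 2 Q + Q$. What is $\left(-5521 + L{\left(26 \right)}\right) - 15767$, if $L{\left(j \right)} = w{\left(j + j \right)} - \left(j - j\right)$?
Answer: $-21340$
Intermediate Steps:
$w{\left(Q \right)} = - Q$
$L{\left(j \right)} = - 2 j$ ($L{\left(j \right)} = - (j + j) - \left(j - j\right) = - 2 j - 0 = - 2 j + 0 = - 2 j$)
$\left(-5521 + L{\left(26 \right)}\right) - 15767 = \left(-5521 - 52\right) - 15767 = -5573 - 15767 = -21340$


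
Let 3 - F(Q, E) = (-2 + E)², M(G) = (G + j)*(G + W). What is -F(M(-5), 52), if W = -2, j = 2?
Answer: 2497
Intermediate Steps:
M(G) = (-2 + G)*(2 + G) (M(G) = (G + 2)*(G - 2) = (2 + G)*(-2 + G) = (-2 + G)*(2 + G))
F(Q, E) = 3 - (-2 + E)²
-F(M(-5), 52) = -(3 - (-2 + 52)²) = -(3 - 1*50²) = -(3 - 1*2500) = -(3 - 2500) = -1*(-2497) = 2497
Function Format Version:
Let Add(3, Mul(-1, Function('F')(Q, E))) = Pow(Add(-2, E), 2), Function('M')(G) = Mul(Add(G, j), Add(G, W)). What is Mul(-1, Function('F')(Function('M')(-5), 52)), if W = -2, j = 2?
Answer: 2497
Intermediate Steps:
Function('M')(G) = Mul(Add(-2, G), Add(2, G)) (Function('M')(G) = Mul(Add(G, 2), Add(G, -2)) = Mul(Add(2, G), Add(-2, G)) = Mul(Add(-2, G), Add(2, G)))
Function('F')(Q, E) = Add(3, Mul(-1, Pow(Add(-2, E), 2)))
Mul(-1, Function('F')(Function('M')(-5), 52)) = Mul(-1, Add(3, Mul(-1, Pow(Add(-2, 52), 2)))) = Mul(-1, Add(3, Mul(-1, Pow(50, 2)))) = Mul(-1, Add(3, Mul(-1, 2500))) = Mul(-1, Add(3, -2500)) = Mul(-1, -2497) = 2497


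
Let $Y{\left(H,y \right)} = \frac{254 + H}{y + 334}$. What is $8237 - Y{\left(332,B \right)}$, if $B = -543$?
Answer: $\frac{1722119}{209} \approx 8239.8$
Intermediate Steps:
$Y{\left(H,y \right)} = \frac{254 + H}{334 + y}$
$8237 - Y{\left(332,B \right)} = 8237 - \frac{254 + 332}{334 - 543} = 8237 - \frac{1}{-209} \cdot 586 = 8237 - \left(- \frac{1}{209}\right) 586 = 8237 - - \frac{586}{209} = 8237 + \frac{586}{209} = \frac{1722119}{209}$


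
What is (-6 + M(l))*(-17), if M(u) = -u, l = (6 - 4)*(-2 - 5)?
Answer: -136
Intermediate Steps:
l = -14 (l = 2*(-7) = -14)
(-6 + M(l))*(-17) = (-6 - 1*(-14))*(-17) = (-6 + 14)*(-17) = 8*(-17) = -136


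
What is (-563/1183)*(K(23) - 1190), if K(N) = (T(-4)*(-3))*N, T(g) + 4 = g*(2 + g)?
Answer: 825358/1183 ≈ 697.68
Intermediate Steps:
T(g) = -4 + g*(2 + g)
K(N) = -12*N (K(N) = ((-4 + (-4)**2 + 2*(-4))*(-3))*N = ((-4 + 16 - 8)*(-3))*N = (4*(-3))*N = -12*N)
(-563/1183)*(K(23) - 1190) = (-563/1183)*(-12*23 - 1190) = (-563*1/1183)*(-276 - 1190) = -563/1183*(-1466) = 825358/1183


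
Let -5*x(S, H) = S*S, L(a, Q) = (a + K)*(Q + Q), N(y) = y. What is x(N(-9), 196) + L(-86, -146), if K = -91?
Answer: 258339/5 ≈ 51668.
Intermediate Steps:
L(a, Q) = 2*Q*(-91 + a) (L(a, Q) = (a - 91)*(Q + Q) = (-91 + a)*(2*Q) = 2*Q*(-91 + a))
x(S, H) = -S**2/5 (x(S, H) = -S*S/5 = -S**2/5)
x(N(-9), 196) + L(-86, -146) = -1/5*(-9)**2 + 2*(-146)*(-91 - 86) = -1/5*81 + 2*(-146)*(-177) = -81/5 + 51684 = 258339/5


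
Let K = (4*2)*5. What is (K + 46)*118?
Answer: 10148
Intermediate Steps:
K = 40 (K = 8*5 = 40)
(K + 46)*118 = (40 + 46)*118 = 86*118 = 10148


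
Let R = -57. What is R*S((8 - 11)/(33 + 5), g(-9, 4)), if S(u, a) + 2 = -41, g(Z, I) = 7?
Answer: 2451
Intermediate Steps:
S(u, a) = -43 (S(u, a) = -2 - 41 = -43)
R*S((8 - 11)/(33 + 5), g(-9, 4)) = -57*(-43) = 2451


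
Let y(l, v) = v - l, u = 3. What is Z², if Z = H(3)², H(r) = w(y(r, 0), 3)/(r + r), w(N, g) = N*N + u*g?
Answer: 81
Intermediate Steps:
w(N, g) = N² + 3*g (w(N, g) = N*N + 3*g = N² + 3*g)
H(r) = (9 + r²)/(2*r) (H(r) = ((0 - r)² + 3*3)/(r + r) = ((-r)² + 9)/((2*r)) = (1/(2*r))*(r² + 9) = (1/(2*r))*(9 + r²) = (9 + r²)/(2*r))
Z = 9 (Z = ((½)*(9 + 3²)/3)² = ((½)*(⅓)*(9 + 9))² = ((½)*(⅓)*18)² = 3² = 9)
Z² = 9² = 81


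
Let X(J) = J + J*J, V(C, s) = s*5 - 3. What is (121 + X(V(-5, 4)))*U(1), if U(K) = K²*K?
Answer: 427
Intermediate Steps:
V(C, s) = -3 + 5*s (V(C, s) = 5*s - 3 = -3 + 5*s)
X(J) = J + J²
U(K) = K³
(121 + X(V(-5, 4)))*U(1) = (121 + (-3 + 5*4)*(1 + (-3 + 5*4)))*1³ = (121 + (-3 + 20)*(1 + (-3 + 20)))*1 = (121 + 17*(1 + 17))*1 = (121 + 17*18)*1 = (121 + 306)*1 = 427*1 = 427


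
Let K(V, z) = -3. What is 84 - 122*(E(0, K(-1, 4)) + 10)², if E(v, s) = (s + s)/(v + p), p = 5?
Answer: -234092/25 ≈ -9363.7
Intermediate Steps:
E(v, s) = 2*s/(5 + v) (E(v, s) = (s + s)/(v + 5) = (2*s)/(5 + v) = 2*s/(5 + v))
84 - 122*(E(0, K(-1, 4)) + 10)² = 84 - 122*(2*(-3)/(5 + 0) + 10)² = 84 - 122*(2*(-3)/5 + 10)² = 84 - 122*(2*(-3)*(⅕) + 10)² = 84 - 122*(-6/5 + 10)² = 84 - 122*(44/5)² = 84 - 122*1936/25 = 84 - 236192/25 = -234092/25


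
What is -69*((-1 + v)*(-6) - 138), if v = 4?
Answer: 10764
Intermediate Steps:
-69*((-1 + v)*(-6) - 138) = -69*((-1 + 4)*(-6) - 138) = -69*(3*(-6) - 138) = -69*(-18 - 138) = -69*(-156) = 10764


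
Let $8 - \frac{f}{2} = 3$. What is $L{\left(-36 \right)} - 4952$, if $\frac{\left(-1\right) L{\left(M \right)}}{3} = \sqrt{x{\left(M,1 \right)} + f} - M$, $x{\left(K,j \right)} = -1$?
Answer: $-5069$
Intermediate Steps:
$f = 10$ ($f = 16 - 6 = 10$)
$L{\left(M \right)} = -9 + 3 M$ ($L{\left(M \right)} = - 3 \left(\sqrt{-1 + 10} - M\right) = - 3 \left(\sqrt{9} - M\right) = - 3 \left(3 - M\right) = -9 + 3 M$)
$L{\left(-36 \right)} - 4952 = \left(-9 + 3 \left(-36\right)\right) - 4952 = \left(-9 - 108\right) - 4952 = -117 - 4952 = -5069$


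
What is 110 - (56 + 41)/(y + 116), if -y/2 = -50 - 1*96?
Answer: 44783/408 ≈ 109.76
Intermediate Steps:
y = 292 (y = -2*(-50 - 1*96) = -2*(-50 - 96) = -2*(-146) = 292)
110 - (56 + 41)/(y + 116) = 110 - (56 + 41)/(292 + 116) = 110 - 97/408 = 44783/408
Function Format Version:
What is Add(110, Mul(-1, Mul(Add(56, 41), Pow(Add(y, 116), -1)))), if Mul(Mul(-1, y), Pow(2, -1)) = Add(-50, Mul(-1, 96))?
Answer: Rational(44783, 408) ≈ 109.76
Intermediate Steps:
y = 292 (y = Mul(-2, Add(-50, Mul(-1, 96))) = Mul(-2, Add(-50, -96)) = Mul(-2, -146) = 292)
Add(110, Mul(-1, Mul(Add(56, 41), Pow(Add(y, 116), -1)))) = Add(110, Mul(-1, Mul(Add(56, 41), Pow(Add(292, 116), -1)))) = Add(110, Mul(-1, Mul(97, Pow(408, -1)))) = Add(110, Mul(-1, Mul(97, Rational(1, 408)))) = Add(110, Mul(-1, Rational(97, 408))) = Add(110, Rational(-97, 408)) = Rational(44783, 408)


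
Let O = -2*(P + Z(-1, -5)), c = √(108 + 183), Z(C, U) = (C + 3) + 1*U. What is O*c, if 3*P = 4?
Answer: 10*√291/3 ≈ 56.862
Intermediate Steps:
P = 4/3 (P = (⅓)*4 = 4/3 ≈ 1.3333)
Z(C, U) = 3 + C + U (Z(C, U) = (3 + C) + U = 3 + C + U)
c = √291 ≈ 17.059
O = 10/3 (O = -2*(4/3 + (3 - 1 - 5)) = -2*(4/3 - 3) = -2*(-5/3) = 10/3 ≈ 3.3333)
O*c = 10*√291/3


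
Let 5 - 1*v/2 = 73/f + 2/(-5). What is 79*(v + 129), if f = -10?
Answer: 60988/5 ≈ 12198.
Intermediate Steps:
v = 127/5 (v = 10 - 2*(73/(-10) + 2/(-5)) = 10 - 2*(73*(-1/10) + 2*(-1/5)) = 10 - 2*(-73/10 - 2/5) = 10 - 2*(-77/10) = 10 + 77/5 = 127/5 ≈ 25.400)
79*(v + 129) = 79*(127/5 + 129) = 79*(772/5) = 60988/5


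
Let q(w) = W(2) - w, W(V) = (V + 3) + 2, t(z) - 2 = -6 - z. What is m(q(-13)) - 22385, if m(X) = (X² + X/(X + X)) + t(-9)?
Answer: -43959/2 ≈ -21980.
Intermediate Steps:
t(z) = -4 - z (t(z) = 2 + (-6 - z) = -4 - z)
W(V) = 5 + V (W(V) = (3 + V) + 2 = 5 + V)
q(w) = 7 - w (q(w) = (5 + 2) - w = 7 - w)
m(X) = 11/2 + X² (m(X) = (X² + X/(X + X)) + (-4 - 1*(-9)) = (X² + X/((2*X))) + (-4 + 9) = (X² + (1/(2*X))*X) + 5 = (X² + ½) + 5 = (½ + X²) + 5 = 11/2 + X²)
m(q(-13)) - 22385 = (11/2 + (7 - 1*(-13))²) - 22385 = (11/2 + (7 + 13)²) - 22385 = (11/2 + 20²) - 22385 = (11/2 + 400) - 22385 = 811/2 - 22385 = -43959/2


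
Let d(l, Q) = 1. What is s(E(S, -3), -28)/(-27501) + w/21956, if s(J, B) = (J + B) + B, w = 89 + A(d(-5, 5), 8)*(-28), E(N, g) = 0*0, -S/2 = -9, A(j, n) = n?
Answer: -2483099/603811956 ≈ -0.0041124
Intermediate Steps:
S = 18 (S = -2*(-9) = 18)
E(N, g) = 0
w = -135 (w = 89 + 8*(-28) = 89 - 224 = -135)
s(J, B) = J + 2*B (s(J, B) = (B + J) + B = J + 2*B)
s(E(S, -3), -28)/(-27501) + w/21956 = (0 + 2*(-28))/(-27501) - 135/21956 = (0 - 56)*(-1/27501) - 135*1/21956 = -56*(-1/27501) - 135/21956 = 56/27501 - 135/21956 = -2483099/603811956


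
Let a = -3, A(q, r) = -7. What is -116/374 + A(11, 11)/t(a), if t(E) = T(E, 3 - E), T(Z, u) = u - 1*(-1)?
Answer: -245/187 ≈ -1.3102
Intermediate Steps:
T(Z, u) = 1 + u (T(Z, u) = u + 1 = 1 + u)
t(E) = 4 - E (t(E) = 1 + (3 - E) = 4 - E)
-116/374 + A(11, 11)/t(a) = -116/374 - 7/(4 - 1*(-3)) = -116*1/374 - 7/(4 + 3) = -58/187 - 7/7 = -58/187 - 7*⅐ = -58/187 - 1 = -245/187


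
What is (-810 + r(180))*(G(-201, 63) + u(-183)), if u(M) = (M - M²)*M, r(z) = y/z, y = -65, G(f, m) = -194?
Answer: -89878833143/18 ≈ -4.9933e+9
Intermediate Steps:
r(z) = -65/z
u(M) = M*(M - M²)
(-810 + r(180))*(G(-201, 63) + u(-183)) = (-810 - 65/180)*(-194 + (-183)²*(1 - 1*(-183))) = (-810 - 65*1/180)*(-194 + 33489*(1 + 183)) = (-810 - 13/36)*(-194 + 33489*184) = -29173*(-194 + 6161976)/36 = -29173/36*6161782 = -89878833143/18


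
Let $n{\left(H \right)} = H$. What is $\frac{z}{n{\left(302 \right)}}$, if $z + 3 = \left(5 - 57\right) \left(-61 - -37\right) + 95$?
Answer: $\frac{670}{151} \approx 4.4371$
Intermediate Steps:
$z = 1340$ ($z = -3 + \left(\left(5 - 57\right) \left(-61 - -37\right) + 95\right) = -3 - \left(-95 + 52 \left(-61 + 37\right)\right) = -3 + \left(\left(-52\right) \left(-24\right) + 95\right) = -3 + \left(1248 + 95\right) = -3 + 1343 = 1340$)
$\frac{z}{n{\left(302 \right)}} = \frac{1340}{302} = 1340 \cdot \frac{1}{302} = \frac{670}{151}$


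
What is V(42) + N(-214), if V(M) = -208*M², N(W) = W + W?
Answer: -367340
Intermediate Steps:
N(W) = 2*W
V(42) + N(-214) = -208*42² + 2*(-214) = -208*1764 - 428 = -366912 - 428 = -367340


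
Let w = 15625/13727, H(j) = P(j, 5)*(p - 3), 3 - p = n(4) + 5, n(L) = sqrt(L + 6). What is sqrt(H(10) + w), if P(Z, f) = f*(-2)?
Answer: sqrt(9636010825 + 1884305290*sqrt(10))/13727 ≈ 9.0973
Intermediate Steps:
n(L) = sqrt(6 + L)
P(Z, f) = -2*f
p = -2 - sqrt(10) (p = 3 - (sqrt(6 + 4) + 5) = 3 - (sqrt(10) + 5) = 3 - (5 + sqrt(10)) = 3 + (-5 - sqrt(10)) = -2 - sqrt(10) ≈ -5.1623)
H(j) = 50 + 10*sqrt(10) (H(j) = (-2*5)*((-2 - sqrt(10)) - 3) = -10*(-5 - sqrt(10)) = 50 + 10*sqrt(10))
w = 15625/13727 (w = 15625*(1/13727) = 15625/13727 ≈ 1.1383)
sqrt(H(10) + w) = sqrt((50 + 10*sqrt(10)) + 15625/13727) = sqrt(701975/13727 + 10*sqrt(10))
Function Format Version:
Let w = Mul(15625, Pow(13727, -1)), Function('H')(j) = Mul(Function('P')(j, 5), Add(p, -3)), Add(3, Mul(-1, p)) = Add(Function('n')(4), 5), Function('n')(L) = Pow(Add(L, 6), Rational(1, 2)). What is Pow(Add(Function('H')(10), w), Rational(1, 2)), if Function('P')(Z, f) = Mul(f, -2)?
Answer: Mul(Rational(1, 13727), Pow(Add(9636010825, Mul(1884305290, Pow(10, Rational(1, 2)))), Rational(1, 2))) ≈ 9.0973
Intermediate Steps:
Function('n')(L) = Pow(Add(6, L), Rational(1, 2))
Function('P')(Z, f) = Mul(-2, f)
p = Add(-2, Mul(-1, Pow(10, Rational(1, 2)))) (p = Add(3, Mul(-1, Add(Pow(Add(6, 4), Rational(1, 2)), 5))) = Add(3, Mul(-1, Add(Pow(10, Rational(1, 2)), 5))) = Add(3, Mul(-1, Add(5, Pow(10, Rational(1, 2))))) = Add(3, Add(-5, Mul(-1, Pow(10, Rational(1, 2))))) = Add(-2, Mul(-1, Pow(10, Rational(1, 2)))) ≈ -5.1623)
Function('H')(j) = Add(50, Mul(10, Pow(10, Rational(1, 2)))) (Function('H')(j) = Mul(Mul(-2, 5), Add(Add(-2, Mul(-1, Pow(10, Rational(1, 2)))), -3)) = Mul(-10, Add(-5, Mul(-1, Pow(10, Rational(1, 2))))) = Add(50, Mul(10, Pow(10, Rational(1, 2)))))
w = Rational(15625, 13727) (w = Mul(15625, Rational(1, 13727)) = Rational(15625, 13727) ≈ 1.1383)
Pow(Add(Function('H')(10), w), Rational(1, 2)) = Pow(Add(Add(50, Mul(10, Pow(10, Rational(1, 2)))), Rational(15625, 13727)), Rational(1, 2)) = Pow(Add(Rational(701975, 13727), Mul(10, Pow(10, Rational(1, 2)))), Rational(1, 2))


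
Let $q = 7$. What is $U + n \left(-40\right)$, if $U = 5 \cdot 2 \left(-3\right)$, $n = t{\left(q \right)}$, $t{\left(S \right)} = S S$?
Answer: $-1990$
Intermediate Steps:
$t{\left(S \right)} = S^{2}$
$n = 49$ ($n = 7^{2} = 49$)
$U = -30$ ($U = 10 \left(-3\right) = -30$)
$U + n \left(-40\right) = -30 + 49 \left(-40\right) = -30 - 1960 = -1990$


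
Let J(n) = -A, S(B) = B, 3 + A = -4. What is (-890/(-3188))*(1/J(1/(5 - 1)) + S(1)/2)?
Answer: 4005/22316 ≈ 0.17947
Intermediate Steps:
A = -7 (A = -3 - 4 = -7)
J(n) = 7 (J(n) = -1*(-7) = 7)
(-890/(-3188))*(1/J(1/(5 - 1)) + S(1)/2) = (-890/(-3188))*(1/7 + 1/2) = (-890*(-1/3188))*(1*(⅐) + 1*(½)) = 445*(⅐ + ½)/1594 = (445/1594)*(9/14) = 4005/22316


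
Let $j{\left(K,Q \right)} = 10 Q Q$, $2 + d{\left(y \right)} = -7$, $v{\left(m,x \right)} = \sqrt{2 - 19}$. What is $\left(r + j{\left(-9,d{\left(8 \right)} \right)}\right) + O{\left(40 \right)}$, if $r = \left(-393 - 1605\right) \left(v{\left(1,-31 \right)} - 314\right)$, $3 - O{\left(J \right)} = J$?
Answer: $628145 - 1998 i \sqrt{17} \approx 6.2815 \cdot 10^{5} - 8238.0 i$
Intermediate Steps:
$v{\left(m,x \right)} = i \sqrt{17}$ ($v{\left(m,x \right)} = \sqrt{-17} = i \sqrt{17}$)
$O{\left(J \right)} = 3 - J$
$d{\left(y \right)} = -9$ ($d{\left(y \right)} = -2 - 7 = -9$)
$r = 627372 - 1998 i \sqrt{17}$ ($r = \left(-393 - 1605\right) \left(i \sqrt{17} - 314\right) = - 1998 \left(-314 + i \sqrt{17}\right) = 627372 - 1998 i \sqrt{17} \approx 6.2737 \cdot 10^{5} - 8238.0 i$)
$j{\left(K,Q \right)} = 10 Q^{2}$
$\left(r + j{\left(-9,d{\left(8 \right)} \right)}\right) + O{\left(40 \right)} = \left(\left(627372 - 1998 i \sqrt{17}\right) + 10 \left(-9\right)^{2}\right) + \left(3 - 40\right) = \left(\left(627372 - 1998 i \sqrt{17}\right) + 10 \cdot 81\right) + \left(3 - 40\right) = \left(\left(627372 - 1998 i \sqrt{17}\right) + 810\right) - 37 = \left(628182 - 1998 i \sqrt{17}\right) - 37 = 628145 - 1998 i \sqrt{17}$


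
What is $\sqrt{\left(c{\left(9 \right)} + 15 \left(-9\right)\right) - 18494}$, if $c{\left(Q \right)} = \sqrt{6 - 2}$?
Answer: $i \sqrt{18627} \approx 136.48 i$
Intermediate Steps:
$c{\left(Q \right)} = 2$ ($c{\left(Q \right)} = \sqrt{4} = 2$)
$\sqrt{\left(c{\left(9 \right)} + 15 \left(-9\right)\right) - 18494} = \sqrt{\left(2 + 15 \left(-9\right)\right) - 18494} = \sqrt{\left(2 - 135\right) - 18494} = \sqrt{-133 - 18494} = \sqrt{-18627} = i \sqrt{18627}$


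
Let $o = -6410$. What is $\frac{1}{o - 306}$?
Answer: $- \frac{1}{6716} \approx -0.0001489$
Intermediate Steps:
$\frac{1}{o - 306} = \frac{1}{-6410 - 306} = \frac{1}{-6716} = - \frac{1}{6716}$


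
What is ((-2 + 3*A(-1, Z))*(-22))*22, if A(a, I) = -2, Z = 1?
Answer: 3872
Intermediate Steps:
((-2 + 3*A(-1, Z))*(-22))*22 = ((-2 + 3*(-2))*(-22))*22 = ((-2 - 6)*(-22))*22 = -8*(-22)*22 = 176*22 = 3872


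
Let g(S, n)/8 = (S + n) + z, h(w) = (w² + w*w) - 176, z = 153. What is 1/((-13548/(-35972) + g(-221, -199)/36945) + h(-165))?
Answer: 110748795/6010815407719 ≈ 1.8425e-5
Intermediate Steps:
h(w) = -176 + 2*w² (h(w) = (w² + w²) - 176 = 2*w² - 176 = -176 + 2*w²)
g(S, n) = 1224 + 8*S + 8*n (g(S, n) = 8*((S + n) + 153) = 8*(153 + S + n) = 1224 + 8*S + 8*n)
1/((-13548/(-35972) + g(-221, -199)/36945) + h(-165)) = 1/((-13548/(-35972) + (1224 + 8*(-221) + 8*(-199))/36945) + (-176 + 2*(-165)²)) = 1/((-13548*(-1/35972) + (1224 - 1768 - 1592)*(1/36945)) + (-176 + 2*27225)) = 1/((3387/8993 - 2136*1/36945) + (-176 + 54450)) = 1/((3387/8993 - 712/12315) + 54274) = 1/(35307889/110748795 + 54274) = 1/(6010815407719/110748795) = 110748795/6010815407719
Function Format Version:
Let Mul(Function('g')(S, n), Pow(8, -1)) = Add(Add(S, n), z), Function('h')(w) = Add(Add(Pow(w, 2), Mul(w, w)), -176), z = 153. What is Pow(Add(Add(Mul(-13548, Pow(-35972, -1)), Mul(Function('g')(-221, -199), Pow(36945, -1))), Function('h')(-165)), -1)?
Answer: Rational(110748795, 6010815407719) ≈ 1.8425e-5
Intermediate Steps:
Function('h')(w) = Add(-176, Mul(2, Pow(w, 2))) (Function('h')(w) = Add(Add(Pow(w, 2), Pow(w, 2)), -176) = Add(Mul(2, Pow(w, 2)), -176) = Add(-176, Mul(2, Pow(w, 2))))
Function('g')(S, n) = Add(1224, Mul(8, S), Mul(8, n)) (Function('g')(S, n) = Mul(8, Add(Add(S, n), 153)) = Mul(8, Add(153, S, n)) = Add(1224, Mul(8, S), Mul(8, n)))
Pow(Add(Add(Mul(-13548, Pow(-35972, -1)), Mul(Function('g')(-221, -199), Pow(36945, -1))), Function('h')(-165)), -1) = Pow(Add(Add(Mul(-13548, Pow(-35972, -1)), Mul(Add(1224, Mul(8, -221), Mul(8, -199)), Pow(36945, -1))), Add(-176, Mul(2, Pow(-165, 2)))), -1) = Pow(Add(Add(Mul(-13548, Rational(-1, 35972)), Mul(Add(1224, -1768, -1592), Rational(1, 36945))), Add(-176, Mul(2, 27225))), -1) = Pow(Add(Add(Rational(3387, 8993), Mul(-2136, Rational(1, 36945))), Add(-176, 54450)), -1) = Pow(Add(Add(Rational(3387, 8993), Rational(-712, 12315)), 54274), -1) = Pow(Add(Rational(35307889, 110748795), 54274), -1) = Pow(Rational(6010815407719, 110748795), -1) = Rational(110748795, 6010815407719)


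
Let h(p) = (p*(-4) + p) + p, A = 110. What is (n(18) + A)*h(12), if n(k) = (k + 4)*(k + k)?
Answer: -21648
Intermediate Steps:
h(p) = -2*p (h(p) = (-4*p + p) + p = -3*p + p = -2*p)
n(k) = 2*k*(4 + k) (n(k) = (4 + k)*(2*k) = 2*k*(4 + k))
(n(18) + A)*h(12) = (2*18*(4 + 18) + 110)*(-2*12) = (2*18*22 + 110)*(-24) = (792 + 110)*(-24) = 902*(-24) = -21648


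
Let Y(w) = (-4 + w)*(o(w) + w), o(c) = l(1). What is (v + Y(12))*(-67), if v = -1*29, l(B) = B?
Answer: -5025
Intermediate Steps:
o(c) = 1
v = -29
Y(w) = (1 + w)*(-4 + w) (Y(w) = (-4 + w)*(1 + w) = (1 + w)*(-4 + w))
(v + Y(12))*(-67) = (-29 + (-4 + 12² - 3*12))*(-67) = (-29 + (-4 + 144 - 36))*(-67) = (-29 + 104)*(-67) = 75*(-67) = -5025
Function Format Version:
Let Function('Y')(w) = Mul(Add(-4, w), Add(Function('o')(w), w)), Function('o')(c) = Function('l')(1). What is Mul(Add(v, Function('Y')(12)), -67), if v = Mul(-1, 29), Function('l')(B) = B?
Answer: -5025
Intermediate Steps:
Function('o')(c) = 1
v = -29
Function('Y')(w) = Mul(Add(1, w), Add(-4, w)) (Function('Y')(w) = Mul(Add(-4, w), Add(1, w)) = Mul(Add(1, w), Add(-4, w)))
Mul(Add(v, Function('Y')(12)), -67) = Mul(Add(-29, Add(-4, Pow(12, 2), Mul(-3, 12))), -67) = Mul(Add(-29, Add(-4, 144, -36)), -67) = Mul(Add(-29, 104), -67) = Mul(75, -67) = -5025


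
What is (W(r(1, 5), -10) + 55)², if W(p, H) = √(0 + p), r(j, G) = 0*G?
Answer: 3025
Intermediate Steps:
r(j, G) = 0
W(p, H) = √p
(W(r(1, 5), -10) + 55)² = (√0 + 55)² = (0 + 55)² = 55² = 3025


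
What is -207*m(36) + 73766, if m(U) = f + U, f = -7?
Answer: 67763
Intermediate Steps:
m(U) = -7 + U
-207*m(36) + 73766 = -207*(-7 + 36) + 73766 = -207*29 + 73766 = -6003 + 73766 = 67763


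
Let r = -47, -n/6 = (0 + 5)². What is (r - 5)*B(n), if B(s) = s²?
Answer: -1170000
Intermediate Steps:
n = -150 (n = -6*(0 + 5)² = -6*5² = -6*25 = -150)
(r - 5)*B(n) = (-47 - 5)*(-150)² = -52*22500 = -1170000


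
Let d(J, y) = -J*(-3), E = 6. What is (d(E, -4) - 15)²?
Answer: 9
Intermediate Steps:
d(J, y) = 3*J
(d(E, -4) - 15)² = (3*6 - 15)² = (18 - 15)² = 3² = 9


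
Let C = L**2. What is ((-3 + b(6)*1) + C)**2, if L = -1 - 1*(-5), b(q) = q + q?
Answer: 625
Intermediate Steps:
b(q) = 2*q
L = 4 (L = -1 + 5 = 4)
C = 16 (C = 4**2 = 16)
((-3 + b(6)*1) + C)**2 = ((-3 + (2*6)*1) + 16)**2 = ((-3 + 12*1) + 16)**2 = ((-3 + 12) + 16)**2 = (9 + 16)**2 = 25**2 = 625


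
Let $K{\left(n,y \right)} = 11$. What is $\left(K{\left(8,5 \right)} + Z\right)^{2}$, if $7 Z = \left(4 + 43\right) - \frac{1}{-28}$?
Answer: $\frac{12061729}{38416} \approx 313.98$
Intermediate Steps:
$Z = \frac{1317}{196}$ ($Z = \frac{\left(4 + 43\right) - \frac{1}{-28}}{7} = \frac{47 - - \frac{1}{28}}{7} = \frac{47 + \frac{1}{28}}{7} = \frac{1}{7} \cdot \frac{1317}{28} = \frac{1317}{196} \approx 6.7194$)
$\left(K{\left(8,5 \right)} + Z\right)^{2} = \left(11 + \frac{1317}{196}\right)^{2} = \left(\frac{3473}{196}\right)^{2} = \frac{12061729}{38416}$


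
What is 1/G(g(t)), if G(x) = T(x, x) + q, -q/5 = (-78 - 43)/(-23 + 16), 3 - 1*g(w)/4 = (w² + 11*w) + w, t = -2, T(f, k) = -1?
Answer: -7/612 ≈ -0.011438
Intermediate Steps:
g(w) = 12 - 48*w - 4*w² (g(w) = 12 - 4*((w² + 11*w) + w) = 12 - 4*(w² + 12*w) = 12 + (-48*w - 4*w²) = 12 - 48*w - 4*w²)
q = -605/7 (q = -5*(-78 - 43)/(-23 + 16) = -(-605)/(-7) = -(-605)*(-1)/7 = -5*121/7 = -605/7 ≈ -86.429)
G(x) = -612/7 (G(x) = -1 - 605/7 = -612/7)
1/G(g(t)) = 1/(-612/7) = -7/612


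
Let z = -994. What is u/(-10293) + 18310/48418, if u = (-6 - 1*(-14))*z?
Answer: 286742383/249183237 ≈ 1.1507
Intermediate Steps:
u = -7952 (u = (-6 - 1*(-14))*(-994) = (-6 + 14)*(-994) = 8*(-994) = -7952)
u/(-10293) + 18310/48418 = -7952/(-10293) + 18310/48418 = -7952*(-1/10293) + 18310*(1/48418) = 7952/10293 + 9155/24209 = 286742383/249183237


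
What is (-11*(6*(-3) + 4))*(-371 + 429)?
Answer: 8932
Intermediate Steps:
(-11*(6*(-3) + 4))*(-371 + 429) = -11*(-18 + 4)*58 = -11*(-14)*58 = 154*58 = 8932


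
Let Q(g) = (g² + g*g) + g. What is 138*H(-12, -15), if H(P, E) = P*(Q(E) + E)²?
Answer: -292118400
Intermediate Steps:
Q(g) = g + 2*g² (Q(g) = (g² + g²) + g = 2*g² + g = g + 2*g²)
H(P, E) = P*(E + E*(1 + 2*E))² (H(P, E) = P*(E*(1 + 2*E) + E)² = P*(E + E*(1 + 2*E))²)
138*H(-12, -15) = 138*(4*(-12)*(-15)²*(1 - 15)²) = 138*(4*(-12)*225*(-14)²) = 138*(4*(-12)*225*196) = 138*(-2116800) = -292118400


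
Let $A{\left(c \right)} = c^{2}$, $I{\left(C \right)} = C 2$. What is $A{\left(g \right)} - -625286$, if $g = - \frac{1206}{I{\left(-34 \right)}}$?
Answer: $\frac{723194225}{1156} \approx 6.256 \cdot 10^{5}$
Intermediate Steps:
$I{\left(C \right)} = 2 C$
$g = \frac{603}{34}$ ($g = - \frac{1206}{2 \left(-34\right)} = - \frac{1206}{-68} = \left(-1206\right) \left(- \frac{1}{68}\right) = \frac{603}{34} \approx 17.735$)
$A{\left(g \right)} - -625286 = \left(\frac{603}{34}\right)^{2} - -625286 = \frac{363609}{1156} + 625286 = \frac{723194225}{1156}$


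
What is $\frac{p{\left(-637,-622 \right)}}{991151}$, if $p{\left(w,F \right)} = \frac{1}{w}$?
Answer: $- \frac{1}{631363187} \approx -1.5839 \cdot 10^{-9}$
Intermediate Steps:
$\frac{p{\left(-637,-622 \right)}}{991151} = \frac{1}{\left(-637\right) 991151} = \left(- \frac{1}{637}\right) \frac{1}{991151} = - \frac{1}{631363187}$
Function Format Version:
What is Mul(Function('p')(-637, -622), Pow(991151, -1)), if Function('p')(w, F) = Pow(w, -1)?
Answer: Rational(-1, 631363187) ≈ -1.5839e-9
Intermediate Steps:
Mul(Function('p')(-637, -622), Pow(991151, -1)) = Mul(Pow(-637, -1), Pow(991151, -1)) = Mul(Rational(-1, 637), Rational(1, 991151)) = Rational(-1, 631363187)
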